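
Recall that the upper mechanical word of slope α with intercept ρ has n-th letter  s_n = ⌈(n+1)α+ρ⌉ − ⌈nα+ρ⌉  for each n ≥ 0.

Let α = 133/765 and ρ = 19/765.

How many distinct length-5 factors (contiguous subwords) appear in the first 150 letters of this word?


6

t_n = ⌈(n·133+19)/765⌉ for n = 0 … 150:
  n=0…9: ⌈19/765⌉=1 ⌈152/765⌉=1 ⌈285/765⌉=1 ⌈418/765⌉=1 ⌈551/765⌉=1 ⌈684/765⌉=1 ⌈817/765⌉=2 ⌈950/765⌉=2 ⌈1083/765⌉=2 ⌈1216/765⌉=2
  n=10…19: ⌈1349/765⌉=2 ⌈1482/765⌉=2 ⌈1615/765⌉=3 ⌈1748/765⌉=3 ⌈1881/765⌉=3 ⌈2014/765⌉=3 ⌈2147/765⌉=3 ⌈2280/765⌉=3 ⌈2413/765⌉=4 ⌈2546/765⌉=4
  n=20…29: ⌈2679/765⌉=4 ⌈2812/765⌉=4 ⌈2945/765⌉=4 ⌈3078/765⌉=5 ⌈3211/765⌉=5 ⌈3344/765⌉=5 ⌈3477/765⌉=5 ⌈3610/765⌉=5 ⌈3743/765⌉=5 ⌈3876/765⌉=6
  n=30…39: ⌈4009/765⌉=6 ⌈4142/765⌉=6 ⌈4275/765⌉=6 ⌈4408/765⌉=6 ⌈4541/765⌉=6 ⌈4674/765⌉=7 ⌈4807/765⌉=7 ⌈4940/765⌉=7 ⌈5073/765⌉=7 ⌈5206/765⌉=7
  n=40…49: ⌈5339/765⌉=7 ⌈5472/765⌉=8 ⌈5605/765⌉=8 ⌈5738/765⌉=8 ⌈5871/765⌉=8 ⌈6004/765⌉=8 ⌈6137/765⌉=9 ⌈6270/765⌉=9 ⌈6403/765⌉=9 ⌈6536/765⌉=9
  n=50…59: ⌈6669/765⌉=9 ⌈6802/765⌉=9 ⌈6935/765⌉=10 ⌈7068/765⌉=10 ⌈7201/765⌉=10 ⌈7334/765⌉=10 ⌈7467/765⌉=10 ⌈7600/765⌉=10 ⌈7733/765⌉=11 ⌈7866/765⌉=11
  n=60…69: ⌈7999/765⌉=11 ⌈8132/765⌉=11 ⌈8265/765⌉=11 ⌈8398/765⌉=11 ⌈8531/765⌉=12 ⌈8664/765⌉=12 ⌈8797/765⌉=12 ⌈8930/765⌉=12 ⌈9063/765⌉=12 ⌈9196/765⌉=13
  n=70…79: ⌈9329/765⌉=13 ⌈9462/765⌉=13 ⌈9595/765⌉=13 ⌈9728/765⌉=13 ⌈9861/765⌉=13 ⌈9994/765⌉=14 ⌈10127/765⌉=14 ⌈10260/765⌉=14 ⌈10393/765⌉=14 ⌈10526/765⌉=14
  n=80…89: ⌈10659/765⌉=14 ⌈10792/765⌉=15 ⌈10925/765⌉=15 ⌈11058/765⌉=15 ⌈11191/765⌉=15 ⌈11324/765⌉=15 ⌈11457/765⌉=15 ⌈11590/765⌉=16 ⌈11723/765⌉=16 ⌈11856/765⌉=16
  n=90…99: ⌈11989/765⌉=16 ⌈12122/765⌉=16 ⌈12255/765⌉=17 ⌈12388/765⌉=17 ⌈12521/765⌉=17 ⌈12654/765⌉=17 ⌈12787/765⌉=17 ⌈12920/765⌉=17 ⌈13053/765⌉=18 ⌈13186/765⌉=18
  n=100…109: ⌈13319/765⌉=18 ⌈13452/765⌉=18 ⌈13585/765⌉=18 ⌈13718/765⌉=18 ⌈13851/765⌉=19 ⌈13984/765⌉=19 ⌈14117/765⌉=19 ⌈14250/765⌉=19 ⌈14383/765⌉=19 ⌈14516/765⌉=19
  n=110…119: ⌈14649/765⌉=20 ⌈14782/765⌉=20 ⌈14915/765⌉=20 ⌈15048/765⌉=20 ⌈15181/765⌉=20 ⌈15314/765⌉=21 ⌈15447/765⌉=21 ⌈15580/765⌉=21 ⌈15713/765⌉=21 ⌈15846/765⌉=21
  n=120…129: ⌈15979/765⌉=21 ⌈16112/765⌉=22 ⌈16245/765⌉=22 ⌈16378/765⌉=22 ⌈16511/765⌉=22 ⌈16644/765⌉=22 ⌈16777/765⌉=22 ⌈16910/765⌉=23 ⌈17043/765⌉=23 ⌈17176/765⌉=23
  n=130…139: ⌈17309/765⌉=23 ⌈17442/765⌉=23 ⌈17575/765⌉=23 ⌈17708/765⌉=24 ⌈17841/765⌉=24 ⌈17974/765⌉=24 ⌈18107/765⌉=24 ⌈18240/765⌉=24 ⌈18373/765⌉=25 ⌈18506/765⌉=25
  n=140…149: ⌈18639/765⌉=25 ⌈18772/765⌉=25 ⌈18905/765⌉=25 ⌈19038/765⌉=25 ⌈19171/765⌉=26 ⌈19304/765⌉=26 ⌈19437/765⌉=26 ⌈19570/765⌉=26 ⌈19703/765⌉=26 ⌈19836/765⌉=26
  n=150: ⌈19969/765⌉=27
s_n = t_(n+1) − t_n for n = 0 … 149 gives
prefix = 000001000001000001000010000010000010000010000100000100000100000100001000001000001000001000010000010000010000010000100000100000100000100001000001000001
slide a length-5 window over [0..4] … [145..149] (146 windows); first occurrence of each distinct factor:
  [  0..  4] 00000
  [  1..  5] 00001
  [  2..  6] 00010
  [  3..  7] 00100
  [  4..  8] 01000
  [  5..  9] 10000
  (the other 140 windows repeat one of these)
distinct factors: {00000, 00001, 00010, 00100, 01000, 10000}
count = 6  (Sturmian bound for length 5 is 6)


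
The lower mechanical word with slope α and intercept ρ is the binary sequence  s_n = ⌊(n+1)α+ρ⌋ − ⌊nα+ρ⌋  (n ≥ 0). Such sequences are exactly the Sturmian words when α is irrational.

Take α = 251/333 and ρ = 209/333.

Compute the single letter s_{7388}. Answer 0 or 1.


1

(n+1)α + ρ = (7389·251 + 209) / 333 = 1854848/333
nα + ρ     = (7388·251 + 209) / 333 = 1854597/333
⌊1854848/333⌋ = 5570,  ⌊1854597/333⌋ = 5569
s_{7388} = 5570 − 5569 = 1


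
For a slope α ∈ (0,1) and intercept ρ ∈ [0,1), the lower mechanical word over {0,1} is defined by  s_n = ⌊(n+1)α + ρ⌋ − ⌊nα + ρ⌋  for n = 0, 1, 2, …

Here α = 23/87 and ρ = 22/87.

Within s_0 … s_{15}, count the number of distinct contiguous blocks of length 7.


t_n = ⌊(n·23+22)/87⌋ for n = 0 … 16:
  n=0…9: ⌊22/87⌋=0 ⌊45/87⌋=0 ⌊68/87⌋=0 ⌊91/87⌋=1 ⌊114/87⌋=1 ⌊137/87⌋=1 ⌊160/87⌋=1 ⌊183/87⌋=2 ⌊206/87⌋=2 ⌊229/87⌋=2
  n=10…16: ⌊252/87⌋=2 ⌊275/87⌋=3 ⌊298/87⌋=3 ⌊321/87⌋=3 ⌊344/87⌋=3 ⌊367/87⌋=4 ⌊390/87⌋=4
s_n = t_(n+1) − t_n for n = 0 … 15 gives
prefix = 0010001000100010
slide a length-7 window over [0..6] … [9..15] (10 windows); first occurrence of each distinct factor:
  [  0..  6] 0010001
  [  1..  7] 0100010
  [  2..  8] 1000100
  [  3..  9] 0001000
  (the other 6 windows repeat one of these)
distinct factors: {0001000, 0010001, 0100010, 1000100}
count = 4  (Sturmian bound for length 7 is 8)

4


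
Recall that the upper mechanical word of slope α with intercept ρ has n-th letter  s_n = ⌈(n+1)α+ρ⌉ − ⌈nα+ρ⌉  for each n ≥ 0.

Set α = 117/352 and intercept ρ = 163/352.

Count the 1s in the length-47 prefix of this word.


16

#1s = Σ_{n=0}^{46} s_n = Σ_{n=0}^{46} (⌈(n+1)α+ρ⌉ − ⌈nα+ρ⌉)
the sum telescopes: every ⌈nα+ρ⌉ with 0 < n < 47 appears once with + and once with −, leaving ⌈47α+ρ⌉ − ⌈0·α+ρ⌉
47α + ρ = (47·117 + 163) / 352 = 5662/352
ρ = 163/352
⌈5662/352⌉ = 17,  ⌈163/352⌉ = 1
#1s = 17 − 1 = 16


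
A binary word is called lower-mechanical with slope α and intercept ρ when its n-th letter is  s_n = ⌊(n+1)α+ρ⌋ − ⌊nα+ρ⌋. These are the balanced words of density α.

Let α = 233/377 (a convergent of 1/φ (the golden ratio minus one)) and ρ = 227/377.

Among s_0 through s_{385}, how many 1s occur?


#1s = Σ_{n=0}^{385} s_n = Σ_{n=0}^{385} (⌊(n+1)α+ρ⌋ − ⌊nα+ρ⌋)
the sum telescopes: every ⌊nα+ρ⌋ with 0 < n < 386 appears once with + and once with −, leaving ⌊386α+ρ⌋ − ⌊0·α+ρ⌋
386α + ρ = (386·233 + 227) / 377 = 90165/377
ρ = 227/377
⌊90165/377⌋ = 239,  ⌊227/377⌋ = 0
#1s = 239 − 0 = 239

239


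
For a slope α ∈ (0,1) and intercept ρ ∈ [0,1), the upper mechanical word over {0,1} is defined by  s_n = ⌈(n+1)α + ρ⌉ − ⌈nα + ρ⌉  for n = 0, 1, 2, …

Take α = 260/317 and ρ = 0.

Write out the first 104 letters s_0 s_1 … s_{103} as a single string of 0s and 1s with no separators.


n=0: ⌈(1·260)/317⌉ − ⌈(0·260)/317⌉ = ⌈260/317⌉ − ⌈0/317⌉ = 1 − 0 = 1
n=1: ⌈(2·260)/317⌉ − ⌈(1·260)/317⌉ = ⌈520/317⌉ − ⌈260/317⌉ = 2 − 1 = 1
n=2: ⌈(3·260)/317⌉ − ⌈(2·260)/317⌉ = ⌈780/317⌉ − ⌈520/317⌉ = 3 − 2 = 1
n=3: ⌈(4·260)/317⌉ − ⌈(3·260)/317⌉ = ⌈1040/317⌉ − ⌈780/317⌉ = 4 − 3 = 1
n=4: ⌈(5·260)/317⌉ − ⌈(4·260)/317⌉ = ⌈1300/317⌉ − ⌈1040/317⌉ = 5 − 4 = 1
n=5: ⌈(6·260)/317⌉ − ⌈(5·260)/317⌉ = ⌈1560/317⌉ − ⌈1300/317⌉ = 5 − 5 = 0
n=6: ⌈(7·260)/317⌉ − ⌈(6·260)/317⌉ = ⌈1820/317⌉ − ⌈1560/317⌉ = 6 − 5 = 1
n=7: ⌈(8·260)/317⌉ − ⌈(7·260)/317⌉ = ⌈2080/317⌉ − ⌈1820/317⌉ = 7 − 6 = 1
n=8: ⌈(9·260)/317⌉ − ⌈(8·260)/317⌉ = ⌈2340/317⌉ − ⌈2080/317⌉ = 8 − 7 = 1
n=9: ⌈(10·260)/317⌉ − ⌈(9·260)/317⌉ = ⌈2600/317⌉ − ⌈2340/317⌉ = 9 − 8 = 1
n=10: ⌈(11·260)/317⌉ − ⌈(10·260)/317⌉ = ⌈2860/317⌉ − ⌈2600/317⌉ = 10 − 9 = 1
n=11: ⌈(12·260)/317⌉ − ⌈(11·260)/317⌉ = ⌈3120/317⌉ − ⌈2860/317⌉ = 10 − 10 = 0
n=12: ⌈(13·260)/317⌉ − ⌈(12·260)/317⌉ = ⌈3380/317⌉ − ⌈3120/317⌉ = 11 − 10 = 1
n=13: ⌈(14·260)/317⌉ − ⌈(13·260)/317⌉ = ⌈3640/317⌉ − ⌈3380/317⌉ = 12 − 11 = 1
n=14: ⌈(15·260)/317⌉ − ⌈(14·260)/317⌉ = ⌈3900/317⌉ − ⌈3640/317⌉ = 13 − 12 = 1
n=15: ⌈(16·260)/317⌉ − ⌈(15·260)/317⌉ = ⌈4160/317⌉ − ⌈3900/317⌉ = 14 − 13 = 1
n=16: ⌈(17·260)/317⌉ − ⌈(16·260)/317⌉ = ⌈4420/317⌉ − ⌈4160/317⌉ = 14 − 14 = 0
n=17: ⌈(18·260)/317⌉ − ⌈(17·260)/317⌉ = ⌈4680/317⌉ − ⌈4420/317⌉ = 15 − 14 = 1
n=18: ⌈(19·260)/317⌉ − ⌈(18·260)/317⌉ = ⌈4940/317⌉ − ⌈4680/317⌉ = 16 − 15 = 1
n=19: ⌈(20·260)/317⌉ − ⌈(19·260)/317⌉ = ⌈5200/317⌉ − ⌈4940/317⌉ = 17 − 16 = 1
n=20: ⌈(21·260)/317⌉ − ⌈(20·260)/317⌉ = ⌈5460/317⌉ − ⌈5200/317⌉ = 18 − 17 = 1
n=21: ⌈(22·260)/317⌉ − ⌈(21·260)/317⌉ = ⌈5720/317⌉ − ⌈5460/317⌉ = 19 − 18 = 1
n=22: ⌈(23·260)/317⌉ − ⌈(22·260)/317⌉ = ⌈5980/317⌉ − ⌈5720/317⌉ = 19 − 19 = 0
n=23: ⌈(24·260)/317⌉ − ⌈(23·260)/317⌉ = ⌈6240/317⌉ − ⌈5980/317⌉ = 20 − 19 = 1
n=24: ⌈(25·260)/317⌉ − ⌈(24·260)/317⌉ = ⌈6500/317⌉ − ⌈6240/317⌉ = 21 − 20 = 1
n=25: ⌈(26·260)/317⌉ − ⌈(25·260)/317⌉ = ⌈6760/317⌉ − ⌈6500/317⌉ = 22 − 21 = 1
n=26: ⌈(27·260)/317⌉ − ⌈(26·260)/317⌉ = ⌈7020/317⌉ − ⌈6760/317⌉ = 23 − 22 = 1
n=27: ⌈(28·260)/317⌉ − ⌈(27·260)/317⌉ = ⌈7280/317⌉ − ⌈7020/317⌉ = 23 − 23 = 0
n=28: ⌈(29·260)/317⌉ − ⌈(28·260)/317⌉ = ⌈7540/317⌉ − ⌈7280/317⌉ = 24 − 23 = 1
n=29: ⌈(30·260)/317⌉ − ⌈(29·260)/317⌉ = ⌈7800/317⌉ − ⌈7540/317⌉ = 25 − 24 = 1
n=30: ⌈(31·260)/317⌉ − ⌈(30·260)/317⌉ = ⌈8060/317⌉ − ⌈7800/317⌉ = 26 − 25 = 1
n=31: ⌈(32·260)/317⌉ − ⌈(31·260)/317⌉ = ⌈8320/317⌉ − ⌈8060/317⌉ = 27 − 26 = 1
n=32: ⌈(33·260)/317⌉ − ⌈(32·260)/317⌉ = ⌈8580/317⌉ − ⌈8320/317⌉ = 28 − 27 = 1
n=33: ⌈(34·260)/317⌉ − ⌈(33·260)/317⌉ = ⌈8840/317⌉ − ⌈8580/317⌉ = 28 − 28 = 0
n=34: ⌈(35·260)/317⌉ − ⌈(34·260)/317⌉ = ⌈9100/317⌉ − ⌈8840/317⌉ = 29 − 28 = 1
n=35: ⌈(36·260)/317⌉ − ⌈(35·260)/317⌉ = ⌈9360/317⌉ − ⌈9100/317⌉ = 30 − 29 = 1
n=36: ⌈(37·260)/317⌉ − ⌈(36·260)/317⌉ = ⌈9620/317⌉ − ⌈9360/317⌉ = 31 − 30 = 1
n=37: ⌈(38·260)/317⌉ − ⌈(37·260)/317⌉ = ⌈9880/317⌉ − ⌈9620/317⌉ = 32 − 31 = 1
n=38: ⌈(39·260)/317⌉ − ⌈(38·260)/317⌉ = ⌈10140/317⌉ − ⌈9880/317⌉ = 32 − 32 = 0
n=39: ⌈(40·260)/317⌉ − ⌈(39·260)/317⌉ = ⌈10400/317⌉ − ⌈10140/317⌉ = 33 − 32 = 1
n=40: ⌈(41·260)/317⌉ − ⌈(40·260)/317⌉ = ⌈10660/317⌉ − ⌈10400/317⌉ = 34 − 33 = 1
n=41: ⌈(42·260)/317⌉ − ⌈(41·260)/317⌉ = ⌈10920/317⌉ − ⌈10660/317⌉ = 35 − 34 = 1
n=42: ⌈(43·260)/317⌉ − ⌈(42·260)/317⌉ = ⌈11180/317⌉ − ⌈10920/317⌉ = 36 − 35 = 1
n=43: ⌈(44·260)/317⌉ − ⌈(43·260)/317⌉ = ⌈11440/317⌉ − ⌈11180/317⌉ = 37 − 36 = 1
n=44: ⌈(45·260)/317⌉ − ⌈(44·260)/317⌉ = ⌈11700/317⌉ − ⌈11440/317⌉ = 37 − 37 = 0
n=45: ⌈(46·260)/317⌉ − ⌈(45·260)/317⌉ = ⌈11960/317⌉ − ⌈11700/317⌉ = 38 − 37 = 1
n=46: ⌈(47·260)/317⌉ − ⌈(46·260)/317⌉ = ⌈12220/317⌉ − ⌈11960/317⌉ = 39 − 38 = 1
n=47: ⌈(48·260)/317⌉ − ⌈(47·260)/317⌉ = ⌈12480/317⌉ − ⌈12220/317⌉ = 40 − 39 = 1
n=48: ⌈(49·260)/317⌉ − ⌈(48·260)/317⌉ = ⌈12740/317⌉ − ⌈12480/317⌉ = 41 − 40 = 1
n=49: ⌈(50·260)/317⌉ − ⌈(49·260)/317⌉ = ⌈13000/317⌉ − ⌈12740/317⌉ = 42 − 41 = 1
n=50: ⌈(51·260)/317⌉ − ⌈(50·260)/317⌉ = ⌈13260/317⌉ − ⌈13000/317⌉ = 42 − 42 = 0
n=51: ⌈(52·260)/317⌉ − ⌈(51·260)/317⌉ = ⌈13520/317⌉ − ⌈13260/317⌉ = 43 − 42 = 1
n=52: ⌈(53·260)/317⌉ − ⌈(52·260)/317⌉ = ⌈13780/317⌉ − ⌈13520/317⌉ = 44 − 43 = 1
n=53: ⌈(54·260)/317⌉ − ⌈(53·260)/317⌉ = ⌈14040/317⌉ − ⌈13780/317⌉ = 45 − 44 = 1
n=54: ⌈(55·260)/317⌉ − ⌈(54·260)/317⌉ = ⌈14300/317⌉ − ⌈14040/317⌉ = 46 − 45 = 1
n=55: ⌈(56·260)/317⌉ − ⌈(55·260)/317⌉ = ⌈14560/317⌉ − ⌈14300/317⌉ = 46 − 46 = 0
n=56: ⌈(57·260)/317⌉ − ⌈(56·260)/317⌉ = ⌈14820/317⌉ − ⌈14560/317⌉ = 47 − 46 = 1
n=57: ⌈(58·260)/317⌉ − ⌈(57·260)/317⌉ = ⌈15080/317⌉ − ⌈14820/317⌉ = 48 − 47 = 1
n=58: ⌈(59·260)/317⌉ − ⌈(58·260)/317⌉ = ⌈15340/317⌉ − ⌈15080/317⌉ = 49 − 48 = 1
n=59: ⌈(60·260)/317⌉ − ⌈(59·260)/317⌉ = ⌈15600/317⌉ − ⌈15340/317⌉ = 50 − 49 = 1
n=60: ⌈(61·260)/317⌉ − ⌈(60·260)/317⌉ = ⌈15860/317⌉ − ⌈15600/317⌉ = 51 − 50 = 1
n=61: ⌈(62·260)/317⌉ − ⌈(61·260)/317⌉ = ⌈16120/317⌉ − ⌈15860/317⌉ = 51 − 51 = 0
n=62: ⌈(63·260)/317⌉ − ⌈(62·260)/317⌉ = ⌈16380/317⌉ − ⌈16120/317⌉ = 52 − 51 = 1
n=63: ⌈(64·260)/317⌉ − ⌈(63·260)/317⌉ = ⌈16640/317⌉ − ⌈16380/317⌉ = 53 − 52 = 1
n=64: ⌈(65·260)/317⌉ − ⌈(64·260)/317⌉ = ⌈16900/317⌉ − ⌈16640/317⌉ = 54 − 53 = 1
n=65: ⌈(66·260)/317⌉ − ⌈(65·260)/317⌉ = ⌈17160/317⌉ − ⌈16900/317⌉ = 55 − 54 = 1
n=66: ⌈(67·260)/317⌉ − ⌈(66·260)/317⌉ = ⌈17420/317⌉ − ⌈17160/317⌉ = 55 − 55 = 0
n=67: ⌈(68·260)/317⌉ − ⌈(67·260)/317⌉ = ⌈17680/317⌉ − ⌈17420/317⌉ = 56 − 55 = 1
n=68: ⌈(69·260)/317⌉ − ⌈(68·260)/317⌉ = ⌈17940/317⌉ − ⌈17680/317⌉ = 57 − 56 = 1
n=69: ⌈(70·260)/317⌉ − ⌈(69·260)/317⌉ = ⌈18200/317⌉ − ⌈17940/317⌉ = 58 − 57 = 1
n=70: ⌈(71·260)/317⌉ − ⌈(70·260)/317⌉ = ⌈18460/317⌉ − ⌈18200/317⌉ = 59 − 58 = 1
n=71: ⌈(72·260)/317⌉ − ⌈(71·260)/317⌉ = ⌈18720/317⌉ − ⌈18460/317⌉ = 60 − 59 = 1
n=72: ⌈(73·260)/317⌉ − ⌈(72·260)/317⌉ = ⌈18980/317⌉ − ⌈18720/317⌉ = 60 − 60 = 0
n=73: ⌈(74·260)/317⌉ − ⌈(73·260)/317⌉ = ⌈19240/317⌉ − ⌈18980/317⌉ = 61 − 60 = 1
n=74: ⌈(75·260)/317⌉ − ⌈(74·260)/317⌉ = ⌈19500/317⌉ − ⌈19240/317⌉ = 62 − 61 = 1
n=75: ⌈(76·260)/317⌉ − ⌈(75·260)/317⌉ = ⌈19760/317⌉ − ⌈19500/317⌉ = 63 − 62 = 1
n=76: ⌈(77·260)/317⌉ − ⌈(76·260)/317⌉ = ⌈20020/317⌉ − ⌈19760/317⌉ = 64 − 63 = 1
n=77: ⌈(78·260)/317⌉ − ⌈(77·260)/317⌉ = ⌈20280/317⌉ − ⌈20020/317⌉ = 64 − 64 = 0
n=78: ⌈(79·260)/317⌉ − ⌈(78·260)/317⌉ = ⌈20540/317⌉ − ⌈20280/317⌉ = 65 − 64 = 1
n=79: ⌈(80·260)/317⌉ − ⌈(79·260)/317⌉ = ⌈20800/317⌉ − ⌈20540/317⌉ = 66 − 65 = 1
n=80: ⌈(81·260)/317⌉ − ⌈(80·260)/317⌉ = ⌈21060/317⌉ − ⌈20800/317⌉ = 67 − 66 = 1
n=81: ⌈(82·260)/317⌉ − ⌈(81·260)/317⌉ = ⌈21320/317⌉ − ⌈21060/317⌉ = 68 − 67 = 1
n=82: ⌈(83·260)/317⌉ − ⌈(82·260)/317⌉ = ⌈21580/317⌉ − ⌈21320/317⌉ = 69 − 68 = 1
n=83: ⌈(84·260)/317⌉ − ⌈(83·260)/317⌉ = ⌈21840/317⌉ − ⌈21580/317⌉ = 69 − 69 = 0
n=84: ⌈(85·260)/317⌉ − ⌈(84·260)/317⌉ = ⌈22100/317⌉ − ⌈21840/317⌉ = 70 − 69 = 1
n=85: ⌈(86·260)/317⌉ − ⌈(85·260)/317⌉ = ⌈22360/317⌉ − ⌈22100/317⌉ = 71 − 70 = 1
n=86: ⌈(87·260)/317⌉ − ⌈(86·260)/317⌉ = ⌈22620/317⌉ − ⌈22360/317⌉ = 72 − 71 = 1
n=87: ⌈(88·260)/317⌉ − ⌈(87·260)/317⌉ = ⌈22880/317⌉ − ⌈22620/317⌉ = 73 − 72 = 1
n=88: ⌈(89·260)/317⌉ − ⌈(88·260)/317⌉ = ⌈23140/317⌉ − ⌈22880/317⌉ = 73 − 73 = 0
n=89: ⌈(90·260)/317⌉ − ⌈(89·260)/317⌉ = ⌈23400/317⌉ − ⌈23140/317⌉ = 74 − 73 = 1
n=90: ⌈(91·260)/317⌉ − ⌈(90·260)/317⌉ = ⌈23660/317⌉ − ⌈23400/317⌉ = 75 − 74 = 1
n=91: ⌈(92·260)/317⌉ − ⌈(91·260)/317⌉ = ⌈23920/317⌉ − ⌈23660/317⌉ = 76 − 75 = 1
n=92: ⌈(93·260)/317⌉ − ⌈(92·260)/317⌉ = ⌈24180/317⌉ − ⌈23920/317⌉ = 77 − 76 = 1
n=93: ⌈(94·260)/317⌉ − ⌈(93·260)/317⌉ = ⌈24440/317⌉ − ⌈24180/317⌉ = 78 − 77 = 1
n=94: ⌈(95·260)/317⌉ − ⌈(94·260)/317⌉ = ⌈24700/317⌉ − ⌈24440/317⌉ = 78 − 78 = 0
n=95: ⌈(96·260)/317⌉ − ⌈(95·260)/317⌉ = ⌈24960/317⌉ − ⌈24700/317⌉ = 79 − 78 = 1
n=96: ⌈(97·260)/317⌉ − ⌈(96·260)/317⌉ = ⌈25220/317⌉ − ⌈24960/317⌉ = 80 − 79 = 1
n=97: ⌈(98·260)/317⌉ − ⌈(97·260)/317⌉ = ⌈25480/317⌉ − ⌈25220/317⌉ = 81 − 80 = 1
n=98: ⌈(99·260)/317⌉ − ⌈(98·260)/317⌉ = ⌈25740/317⌉ − ⌈25480/317⌉ = 82 − 81 = 1
n=99: ⌈(100·260)/317⌉ − ⌈(99·260)/317⌉ = ⌈26000/317⌉ − ⌈25740/317⌉ = 83 − 82 = 1
n=100: ⌈(101·260)/317⌉ − ⌈(100·260)/317⌉ = ⌈26260/317⌉ − ⌈26000/317⌉ = 83 − 83 = 0
n=101: ⌈(102·260)/317⌉ − ⌈(101·260)/317⌉ = ⌈26520/317⌉ − ⌈26260/317⌉ = 84 − 83 = 1
n=102: ⌈(103·260)/317⌉ − ⌈(102·260)/317⌉ = ⌈26780/317⌉ − ⌈26520/317⌉ = 85 − 84 = 1
n=103: ⌈(104·260)/317⌉ − ⌈(103·260)/317⌉ = ⌈27040/317⌉ − ⌈26780/317⌉ = 86 − 85 = 1

11111011111011110111110111101111101111011111011111011110111110111101111101111011111011110111110111110111


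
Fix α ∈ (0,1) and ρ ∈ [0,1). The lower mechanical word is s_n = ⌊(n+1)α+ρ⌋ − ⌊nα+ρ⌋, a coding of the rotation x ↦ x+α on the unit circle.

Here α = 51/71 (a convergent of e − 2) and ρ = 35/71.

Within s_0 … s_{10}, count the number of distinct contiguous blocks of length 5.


6

t_n = ⌊(n·51+35)/71⌋ for n = 0 … 11:
  n=0…9: ⌊35/71⌋=0 ⌊86/71⌋=1 ⌊137/71⌋=1 ⌊188/71⌋=2 ⌊239/71⌋=3 ⌊290/71⌋=4 ⌊341/71⌋=4 ⌊392/71⌋=5 ⌊443/71⌋=6 ⌊494/71⌋=6
  n=10…11: ⌊545/71⌋=7 ⌊596/71⌋=8
s_n = t_(n+1) − t_n for n = 0 … 10 gives
prefix = 10111011011
slide a length-5 window over [0..4] … [6..10] (7 windows); first occurrence of each distinct factor:
  [  0..  4] 10111
  [  1..  5] 01110
  [  2..  6] 11101
  [  3..  7] 11011
  [  4..  8] 10110
  [  5..  9] 01101
  (the other 1 window repeats one of these)
distinct factors: {01101, 01110, 10110, 10111, 11011, 11101}
count = 6  (Sturmian bound for length 5 is 6)


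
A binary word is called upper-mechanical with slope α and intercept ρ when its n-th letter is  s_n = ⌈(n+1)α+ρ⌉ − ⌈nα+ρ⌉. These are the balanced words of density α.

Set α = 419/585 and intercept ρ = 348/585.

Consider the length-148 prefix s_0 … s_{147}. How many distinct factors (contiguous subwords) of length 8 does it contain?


t_n = ⌈(n·419+348)/585⌉ for n = 0 … 148:
  n=0…9: ⌈348/585⌉=1 ⌈767/585⌉=2 ⌈1186/585⌉=3 ⌈1605/585⌉=3 ⌈2024/585⌉=4 ⌈2443/585⌉=5 ⌈2862/585⌉=5 ⌈3281/585⌉=6 ⌈3700/585⌉=7 ⌈4119/585⌉=8
  n=10…19: ⌈4538/585⌉=8 ⌈4957/585⌉=9 ⌈5376/585⌉=10 ⌈5795/585⌉=10 ⌈6214/585⌉=11 ⌈6633/585⌉=12 ⌈7052/585⌉=13 ⌈7471/585⌉=13 ⌈7890/585⌉=14 ⌈8309/585⌉=15
  n=20…29: ⌈8728/585⌉=15 ⌈9147/585⌉=16 ⌈9566/585⌉=17 ⌈9985/585⌉=18 ⌈10404/585⌉=18 ⌈10823/585⌉=19 ⌈11242/585⌉=20 ⌈11661/585⌉=20 ⌈12080/585⌉=21 ⌈12499/585⌉=22
  n=30…39: ⌈12918/585⌉=23 ⌈13337/585⌉=23 ⌈13756/585⌉=24 ⌈14175/585⌉=25 ⌈14594/585⌉=25 ⌈15013/585⌉=26 ⌈15432/585⌉=27 ⌈15851/585⌉=28 ⌈16270/585⌉=28 ⌈16689/585⌉=29
  n=40…49: ⌈17108/585⌉=30 ⌈17527/585⌉=30 ⌈17946/585⌉=31 ⌈18365/585⌉=32 ⌈18784/585⌉=33 ⌈19203/585⌉=33 ⌈19622/585⌉=34 ⌈20041/585⌉=35 ⌈20460/585⌉=35 ⌈20879/585⌉=36
  n=50…59: ⌈21298/585⌉=37 ⌈21717/585⌉=38 ⌈22136/585⌉=38 ⌈22555/585⌉=39 ⌈22974/585⌉=40 ⌈23393/585⌉=40 ⌈23812/585⌉=41 ⌈24231/585⌉=42 ⌈24650/585⌉=43 ⌈25069/585⌉=43
  n=60…69: ⌈25488/585⌉=44 ⌈25907/585⌉=45 ⌈26326/585⌉=46 ⌈26745/585⌉=46 ⌈27164/585⌉=47 ⌈27583/585⌉=48 ⌈28002/585⌉=48 ⌈28421/585⌉=49 ⌈28840/585⌉=50 ⌈29259/585⌉=51
  n=70…79: ⌈29678/585⌉=51 ⌈30097/585⌉=52 ⌈30516/585⌉=53 ⌈30935/585⌉=53 ⌈31354/585⌉=54 ⌈31773/585⌉=55 ⌈32192/585⌉=56 ⌈32611/585⌉=56 ⌈33030/585⌉=57 ⌈33449/585⌉=58
  n=80…89: ⌈33868/585⌉=58 ⌈34287/585⌉=59 ⌈34706/585⌉=60 ⌈35125/585⌉=61 ⌈35544/585⌉=61 ⌈35963/585⌉=62 ⌈36382/585⌉=63 ⌈36801/585⌉=63 ⌈37220/585⌉=64 ⌈37639/585⌉=65
  n=90…99: ⌈38058/585⌉=66 ⌈38477/585⌉=66 ⌈38896/585⌉=67 ⌈39315/585⌉=68 ⌈39734/585⌉=68 ⌈40153/585⌉=69 ⌈40572/585⌉=70 ⌈40991/585⌉=71 ⌈41410/585⌉=71 ⌈41829/585⌉=72
  n=100…109: ⌈42248/585⌉=73 ⌈42667/585⌉=73 ⌈43086/585⌉=74 ⌈43505/585⌉=75 ⌈43924/585⌉=76 ⌈44343/585⌉=76 ⌈44762/585⌉=77 ⌈45181/585⌉=78 ⌈45600/585⌉=78 ⌈46019/585⌉=79
  n=110…119: ⌈46438/585⌉=80 ⌈46857/585⌉=81 ⌈47276/585⌉=81 ⌈47695/585⌉=82 ⌈48114/585⌉=83 ⌈48533/585⌉=83 ⌈48952/585⌉=84 ⌈49371/585⌉=85 ⌈49790/585⌉=86 ⌈50209/585⌉=86
  n=120…129: ⌈50628/585⌉=87 ⌈51047/585⌉=88 ⌈51466/585⌉=88 ⌈51885/585⌉=89 ⌈52304/585⌉=90 ⌈52723/585⌉=91 ⌈53142/585⌉=91 ⌈53561/585⌉=92 ⌈53980/585⌉=93 ⌈54399/585⌉=93
  n=130…139: ⌈54818/585⌉=94 ⌈55237/585⌉=95 ⌈55656/585⌉=96 ⌈56075/585⌉=96 ⌈56494/585⌉=97 ⌈56913/585⌉=98 ⌈57332/585⌉=99 ⌈57751/585⌉=99 ⌈58170/585⌉=100 ⌈58589/585⌉=101
  n=140…148: ⌈59008/585⌉=101 ⌈59427/585⌉=102 ⌈59846/585⌉=103 ⌈60265/585⌉=104 ⌈60684/585⌉=104 ⌈61103/585⌉=105 ⌈61522/585⌉=106 ⌈61941/585⌉=106 ⌈62360/585⌉=107
s_n = t_(n+1) − t_n for n = 0 … 147 gives
prefix = 1101101110110111011011101101110110111011011101101110110111011101101110110111011011101101110110111011011101101110110111011011101101110111011011101101
slide a length-8 window over [0..7] … [140..147] (141 windows); first occurrence of each distinct factor:
  [  0..  7] 11011011
  [  1..  8] 10110111
  [  2..  9] 01101110
  [  3.. 10] 11011101
  [  4.. 11] 10111011
  [  5.. 12] 01110110
  [  6.. 13] 11101101
  [ 54.. 61] 01110111
  [ 55.. 62] 11101110
  (the other 132 windows repeat one of these)
distinct factors: {01101110, 01110110, 01110111, 10110111, 10111011, 11011011, 11011101, 11101101, 11101110}
count = 9  (Sturmian bound for length 8 is 9)

9


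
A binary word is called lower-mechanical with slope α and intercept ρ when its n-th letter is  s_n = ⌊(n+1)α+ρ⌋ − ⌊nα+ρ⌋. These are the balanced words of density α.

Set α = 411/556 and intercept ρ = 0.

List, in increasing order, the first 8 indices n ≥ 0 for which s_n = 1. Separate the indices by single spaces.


n=0: ⌊411/556⌋−⌊0/556⌋ = 0−0 = 0
n=1: ⌊822/556⌋−⌊411/556⌋ = 1−0 = 1  ← one
n=2: ⌊1233/556⌋−⌊822/556⌋ = 2−1 = 1  ← one
n=3: ⌊1644/556⌋−⌊1233/556⌋ = 2−2 = 0
n=4: ⌊2055/556⌋−⌊1644/556⌋ = 3−2 = 1  ← one
n=5: ⌊2466/556⌋−⌊2055/556⌋ = 4−3 = 1  ← one
n=6: ⌊2877/556⌋−⌊2466/556⌋ = 5−4 = 1  ← one
n=7: ⌊3288/556⌋−⌊2877/556⌋ = 5−5 = 0
n=8: ⌊3699/556⌋−⌊3288/556⌋ = 6−5 = 1  ← one
n=9: ⌊4110/556⌋−⌊3699/556⌋ = 7−6 = 1  ← one
n=10: ⌊4521/556⌋−⌊4110/556⌋ = 8−7 = 1  ← one
positions of the first 8 ones: 1 2 4 5 6 8 9 10

1 2 4 5 6 8 9 10


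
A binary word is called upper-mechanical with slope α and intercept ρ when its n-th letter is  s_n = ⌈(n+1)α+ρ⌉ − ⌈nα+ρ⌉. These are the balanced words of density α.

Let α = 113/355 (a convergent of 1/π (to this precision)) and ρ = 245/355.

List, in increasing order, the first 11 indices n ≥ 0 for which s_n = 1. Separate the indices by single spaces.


n=0: ⌈358/355⌉−⌈245/355⌉ = 2−1 = 1  ← one
n=1: ⌈471/355⌉−⌈358/355⌉ = 2−2 = 0
n=2: ⌈584/355⌉−⌈471/355⌉ = 2−2 = 0
n=3: ⌈697/355⌉−⌈584/355⌉ = 2−2 = 0
n=4: ⌈810/355⌉−⌈697/355⌉ = 3−2 = 1  ← one
n=5: ⌈923/355⌉−⌈810/355⌉ = 3−3 = 0
n=6: ⌈1036/355⌉−⌈923/355⌉ = 3−3 = 0
n=7: ⌈1149/355⌉−⌈1036/355⌉ = 4−3 = 1  ← one
n=8: ⌈1262/355⌉−⌈1149/355⌉ = 4−4 = 0
n=9: ⌈1375/355⌉−⌈1262/355⌉ = 4−4 = 0
n=10: ⌈1488/355⌉−⌈1375/355⌉ = 5−4 = 1  ← one
n=11: ⌈1601/355⌉−⌈1488/355⌉ = 5−5 = 0
n=12: ⌈1714/355⌉−⌈1601/355⌉ = 5−5 = 0
n=13: ⌈1827/355⌉−⌈1714/355⌉ = 6−5 = 1  ← one
n=14: ⌈1940/355⌉−⌈1827/355⌉ = 6−6 = 0
n=15: ⌈2053/355⌉−⌈1940/355⌉ = 6−6 = 0
n=16: ⌈2166/355⌉−⌈2053/355⌉ = 7−6 = 1  ← one
n=17: ⌈2279/355⌉−⌈2166/355⌉ = 7−7 = 0
n=18: ⌈2392/355⌉−⌈2279/355⌉ = 7−7 = 0
n=19: ⌈2505/355⌉−⌈2392/355⌉ = 8−7 = 1  ← one
n=20: ⌈2618/355⌉−⌈2505/355⌉ = 8−8 = 0
n=21: ⌈2731/355⌉−⌈2618/355⌉ = 8−8 = 0
n=22: ⌈2844/355⌉−⌈2731/355⌉ = 9−8 = 1  ← one
n=23: ⌈2957/355⌉−⌈2844/355⌉ = 9−9 = 0
n=24: ⌈3070/355⌉−⌈2957/355⌉ = 9−9 = 0
n=25: ⌈3183/355⌉−⌈3070/355⌉ = 9−9 = 0
n=26: ⌈3296/355⌉−⌈3183/355⌉ = 10−9 = 1  ← one
n=27: ⌈3409/355⌉−⌈3296/355⌉ = 10−10 = 0
n=28: ⌈3522/355⌉−⌈3409/355⌉ = 10−10 = 0
n=29: ⌈3635/355⌉−⌈3522/355⌉ = 11−10 = 1  ← one
n=30: ⌈3748/355⌉−⌈3635/355⌉ = 11−11 = 0
n=31: ⌈3861/355⌉−⌈3748/355⌉ = 11−11 = 0
n=32: ⌈3974/355⌉−⌈3861/355⌉ = 12−11 = 1  ← one
positions of the first 11 ones: 0 4 7 10 13 16 19 22 26 29 32

0 4 7 10 13 16 19 22 26 29 32


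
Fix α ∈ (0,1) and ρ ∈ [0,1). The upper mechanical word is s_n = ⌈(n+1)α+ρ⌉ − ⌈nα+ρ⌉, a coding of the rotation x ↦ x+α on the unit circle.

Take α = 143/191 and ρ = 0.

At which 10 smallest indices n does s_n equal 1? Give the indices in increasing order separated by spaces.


0 1 2 4 5 6 8 9 10 12

n=0: ⌈143/191⌉−⌈0/191⌉ = 1−0 = 1  ← one
n=1: ⌈286/191⌉−⌈143/191⌉ = 2−1 = 1  ← one
n=2: ⌈429/191⌉−⌈286/191⌉ = 3−2 = 1  ← one
n=3: ⌈572/191⌉−⌈429/191⌉ = 3−3 = 0
n=4: ⌈715/191⌉−⌈572/191⌉ = 4−3 = 1  ← one
n=5: ⌈858/191⌉−⌈715/191⌉ = 5−4 = 1  ← one
n=6: ⌈1001/191⌉−⌈858/191⌉ = 6−5 = 1  ← one
n=7: ⌈1144/191⌉−⌈1001/191⌉ = 6−6 = 0
n=8: ⌈1287/191⌉−⌈1144/191⌉ = 7−6 = 1  ← one
n=9: ⌈1430/191⌉−⌈1287/191⌉ = 8−7 = 1  ← one
n=10: ⌈1573/191⌉−⌈1430/191⌉ = 9−8 = 1  ← one
n=11: ⌈1716/191⌉−⌈1573/191⌉ = 9−9 = 0
n=12: ⌈1859/191⌉−⌈1716/191⌉ = 10−9 = 1  ← one
positions of the first 10 ones: 0 1 2 4 5 6 8 9 10 12


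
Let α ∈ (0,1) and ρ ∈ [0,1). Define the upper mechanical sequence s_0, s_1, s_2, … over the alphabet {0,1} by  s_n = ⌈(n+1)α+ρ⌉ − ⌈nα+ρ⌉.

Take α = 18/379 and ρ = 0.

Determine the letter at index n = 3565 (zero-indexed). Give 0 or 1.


0

(n+1)α + ρ = (3566·18) / 379 = 64188/379
nα + ρ     = (3565·18) / 379 = 64170/379
⌈64188/379⌉ = 170,  ⌈64170/379⌉ = 170
s_{3565} = 170 − 170 = 0


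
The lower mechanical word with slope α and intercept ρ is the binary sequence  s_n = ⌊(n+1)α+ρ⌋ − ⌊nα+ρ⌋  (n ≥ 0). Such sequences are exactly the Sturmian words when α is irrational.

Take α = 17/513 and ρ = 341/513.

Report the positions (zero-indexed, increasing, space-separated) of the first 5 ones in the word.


10 40 70 100 130

n=0: ⌊358/513⌋−⌊341/513⌋ = 0−0 = 0
n=1: ⌊375/513⌋−⌊358/513⌋ = 0−0 = 0
  …
n=10: ⌊528/513⌋−⌊511/513⌋ = 1−0 = 1  ← one
n=11: ⌊545/513⌋−⌊528/513⌋ = 1−1 = 0
n=12: ⌊562/513⌋−⌊545/513⌋ = 1−1 = 0
  …
n=40: ⌊1038/513⌋−⌊1021/513⌋ = 2−1 = 1  ← one
n=41: ⌊1055/513⌋−⌊1038/513⌋ = 2−2 = 0
n=42: ⌊1072/513⌋−⌊1055/513⌋ = 2−2 = 0
  …
n=70: ⌊1548/513⌋−⌊1531/513⌋ = 3−2 = 1  ← one
n=71: ⌊1565/513⌋−⌊1548/513⌋ = 3−3 = 0
n=72: ⌊1582/513⌋−⌊1565/513⌋ = 3−3 = 0
  …
n=100: ⌊2058/513⌋−⌊2041/513⌋ = 4−3 = 1  ← one
n=101: ⌊2075/513⌋−⌊2058/513⌋ = 4−4 = 0
n=102: ⌊2092/513⌋−⌊2075/513⌋ = 4−4 = 0
  …
n=130: ⌊2568/513⌋−⌊2551/513⌋ = 5−4 = 1  ← one
positions of the first 5 ones: 10 40 70 100 130


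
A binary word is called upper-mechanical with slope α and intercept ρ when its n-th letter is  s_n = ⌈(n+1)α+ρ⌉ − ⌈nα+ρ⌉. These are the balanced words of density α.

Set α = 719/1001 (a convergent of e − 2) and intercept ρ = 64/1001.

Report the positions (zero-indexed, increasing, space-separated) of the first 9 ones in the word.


1 2 4 5 6 8 9 11 12

n=0: ⌈783/1001⌉−⌈64/1001⌉ = 1−1 = 0
n=1: ⌈1502/1001⌉−⌈783/1001⌉ = 2−1 = 1  ← one
n=2: ⌈2221/1001⌉−⌈1502/1001⌉ = 3−2 = 1  ← one
n=3: ⌈2940/1001⌉−⌈2221/1001⌉ = 3−3 = 0
n=4: ⌈3659/1001⌉−⌈2940/1001⌉ = 4−3 = 1  ← one
n=5: ⌈4378/1001⌉−⌈3659/1001⌉ = 5−4 = 1  ← one
n=6: ⌈5097/1001⌉−⌈4378/1001⌉ = 6−5 = 1  ← one
n=7: ⌈5816/1001⌉−⌈5097/1001⌉ = 6−6 = 0
n=8: ⌈6535/1001⌉−⌈5816/1001⌉ = 7−6 = 1  ← one
n=9: ⌈7254/1001⌉−⌈6535/1001⌉ = 8−7 = 1  ← one
n=10: ⌈7973/1001⌉−⌈7254/1001⌉ = 8−8 = 0
n=11: ⌈8692/1001⌉−⌈7973/1001⌉ = 9−8 = 1  ← one
n=12: ⌈9411/1001⌉−⌈8692/1001⌉ = 10−9 = 1  ← one
positions of the first 9 ones: 1 2 4 5 6 8 9 11 12


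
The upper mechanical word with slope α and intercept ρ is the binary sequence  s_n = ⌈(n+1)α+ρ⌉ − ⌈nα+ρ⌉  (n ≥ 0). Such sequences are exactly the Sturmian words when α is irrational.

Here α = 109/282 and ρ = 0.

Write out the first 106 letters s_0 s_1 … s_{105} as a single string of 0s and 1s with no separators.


1010010100101001001010010100100101001010010100100101001010010010100101001001010010100101001001010010100100

n=0: ⌈(1·109)/282⌉ − ⌈(0·109)/282⌉ = ⌈109/282⌉ − ⌈0/282⌉ = 1 − 0 = 1
n=1: ⌈(2·109)/282⌉ − ⌈(1·109)/282⌉ = ⌈218/282⌉ − ⌈109/282⌉ = 1 − 1 = 0
n=2: ⌈(3·109)/282⌉ − ⌈(2·109)/282⌉ = ⌈327/282⌉ − ⌈218/282⌉ = 2 − 1 = 1
n=3: ⌈(4·109)/282⌉ − ⌈(3·109)/282⌉ = ⌈436/282⌉ − ⌈327/282⌉ = 2 − 2 = 0
n=4: ⌈(5·109)/282⌉ − ⌈(4·109)/282⌉ = ⌈545/282⌉ − ⌈436/282⌉ = 2 − 2 = 0
n=5: ⌈(6·109)/282⌉ − ⌈(5·109)/282⌉ = ⌈654/282⌉ − ⌈545/282⌉ = 3 − 2 = 1
n=6: ⌈(7·109)/282⌉ − ⌈(6·109)/282⌉ = ⌈763/282⌉ − ⌈654/282⌉ = 3 − 3 = 0
n=7: ⌈(8·109)/282⌉ − ⌈(7·109)/282⌉ = ⌈872/282⌉ − ⌈763/282⌉ = 4 − 3 = 1
n=8: ⌈(9·109)/282⌉ − ⌈(8·109)/282⌉ = ⌈981/282⌉ − ⌈872/282⌉ = 4 − 4 = 0
n=9: ⌈(10·109)/282⌉ − ⌈(9·109)/282⌉ = ⌈1090/282⌉ − ⌈981/282⌉ = 4 − 4 = 0
n=10: ⌈(11·109)/282⌉ − ⌈(10·109)/282⌉ = ⌈1199/282⌉ − ⌈1090/282⌉ = 5 − 4 = 1
n=11: ⌈(12·109)/282⌉ − ⌈(11·109)/282⌉ = ⌈1308/282⌉ − ⌈1199/282⌉ = 5 − 5 = 0
n=12: ⌈(13·109)/282⌉ − ⌈(12·109)/282⌉ = ⌈1417/282⌉ − ⌈1308/282⌉ = 6 − 5 = 1
n=13: ⌈(14·109)/282⌉ − ⌈(13·109)/282⌉ = ⌈1526/282⌉ − ⌈1417/282⌉ = 6 − 6 = 0
n=14: ⌈(15·109)/282⌉ − ⌈(14·109)/282⌉ = ⌈1635/282⌉ − ⌈1526/282⌉ = 6 − 6 = 0
n=15: ⌈(16·109)/282⌉ − ⌈(15·109)/282⌉ = ⌈1744/282⌉ − ⌈1635/282⌉ = 7 − 6 = 1
n=16: ⌈(17·109)/282⌉ − ⌈(16·109)/282⌉ = ⌈1853/282⌉ − ⌈1744/282⌉ = 7 − 7 = 0
n=17: ⌈(18·109)/282⌉ − ⌈(17·109)/282⌉ = ⌈1962/282⌉ − ⌈1853/282⌉ = 7 − 7 = 0
n=18: ⌈(19·109)/282⌉ − ⌈(18·109)/282⌉ = ⌈2071/282⌉ − ⌈1962/282⌉ = 8 − 7 = 1
n=19: ⌈(20·109)/282⌉ − ⌈(19·109)/282⌉ = ⌈2180/282⌉ − ⌈2071/282⌉ = 8 − 8 = 0
n=20: ⌈(21·109)/282⌉ − ⌈(20·109)/282⌉ = ⌈2289/282⌉ − ⌈2180/282⌉ = 9 − 8 = 1
n=21: ⌈(22·109)/282⌉ − ⌈(21·109)/282⌉ = ⌈2398/282⌉ − ⌈2289/282⌉ = 9 − 9 = 0
n=22: ⌈(23·109)/282⌉ − ⌈(22·109)/282⌉ = ⌈2507/282⌉ − ⌈2398/282⌉ = 9 − 9 = 0
n=23: ⌈(24·109)/282⌉ − ⌈(23·109)/282⌉ = ⌈2616/282⌉ − ⌈2507/282⌉ = 10 − 9 = 1
n=24: ⌈(25·109)/282⌉ − ⌈(24·109)/282⌉ = ⌈2725/282⌉ − ⌈2616/282⌉ = 10 − 10 = 0
n=25: ⌈(26·109)/282⌉ − ⌈(25·109)/282⌉ = ⌈2834/282⌉ − ⌈2725/282⌉ = 11 − 10 = 1
n=26: ⌈(27·109)/282⌉ − ⌈(26·109)/282⌉ = ⌈2943/282⌉ − ⌈2834/282⌉ = 11 − 11 = 0
n=27: ⌈(28·109)/282⌉ − ⌈(27·109)/282⌉ = ⌈3052/282⌉ − ⌈2943/282⌉ = 11 − 11 = 0
n=28: ⌈(29·109)/282⌉ − ⌈(28·109)/282⌉ = ⌈3161/282⌉ − ⌈3052/282⌉ = 12 − 11 = 1
n=29: ⌈(30·109)/282⌉ − ⌈(29·109)/282⌉ = ⌈3270/282⌉ − ⌈3161/282⌉ = 12 − 12 = 0
n=30: ⌈(31·109)/282⌉ − ⌈(30·109)/282⌉ = ⌈3379/282⌉ − ⌈3270/282⌉ = 12 − 12 = 0
n=31: ⌈(32·109)/282⌉ − ⌈(31·109)/282⌉ = ⌈3488/282⌉ − ⌈3379/282⌉ = 13 − 12 = 1
n=32: ⌈(33·109)/282⌉ − ⌈(32·109)/282⌉ = ⌈3597/282⌉ − ⌈3488/282⌉ = 13 − 13 = 0
n=33: ⌈(34·109)/282⌉ − ⌈(33·109)/282⌉ = ⌈3706/282⌉ − ⌈3597/282⌉ = 14 − 13 = 1
n=34: ⌈(35·109)/282⌉ − ⌈(34·109)/282⌉ = ⌈3815/282⌉ − ⌈3706/282⌉ = 14 − 14 = 0
n=35: ⌈(36·109)/282⌉ − ⌈(35·109)/282⌉ = ⌈3924/282⌉ − ⌈3815/282⌉ = 14 − 14 = 0
n=36: ⌈(37·109)/282⌉ − ⌈(36·109)/282⌉ = ⌈4033/282⌉ − ⌈3924/282⌉ = 15 − 14 = 1
n=37: ⌈(38·109)/282⌉ − ⌈(37·109)/282⌉ = ⌈4142/282⌉ − ⌈4033/282⌉ = 15 − 15 = 0
n=38: ⌈(39·109)/282⌉ − ⌈(38·109)/282⌉ = ⌈4251/282⌉ − ⌈4142/282⌉ = 16 − 15 = 1
n=39: ⌈(40·109)/282⌉ − ⌈(39·109)/282⌉ = ⌈4360/282⌉ − ⌈4251/282⌉ = 16 − 16 = 0
n=40: ⌈(41·109)/282⌉ − ⌈(40·109)/282⌉ = ⌈4469/282⌉ − ⌈4360/282⌉ = 16 − 16 = 0
n=41: ⌈(42·109)/282⌉ − ⌈(41·109)/282⌉ = ⌈4578/282⌉ − ⌈4469/282⌉ = 17 − 16 = 1
n=42: ⌈(43·109)/282⌉ − ⌈(42·109)/282⌉ = ⌈4687/282⌉ − ⌈4578/282⌉ = 17 − 17 = 0
n=43: ⌈(44·109)/282⌉ − ⌈(43·109)/282⌉ = ⌈4796/282⌉ − ⌈4687/282⌉ = 18 − 17 = 1
n=44: ⌈(45·109)/282⌉ − ⌈(44·109)/282⌉ = ⌈4905/282⌉ − ⌈4796/282⌉ = 18 − 18 = 0
n=45: ⌈(46·109)/282⌉ − ⌈(45·109)/282⌉ = ⌈5014/282⌉ − ⌈4905/282⌉ = 18 − 18 = 0
n=46: ⌈(47·109)/282⌉ − ⌈(46·109)/282⌉ = ⌈5123/282⌉ − ⌈5014/282⌉ = 19 − 18 = 1
n=47: ⌈(48·109)/282⌉ − ⌈(47·109)/282⌉ = ⌈5232/282⌉ − ⌈5123/282⌉ = 19 − 19 = 0
n=48: ⌈(49·109)/282⌉ − ⌈(48·109)/282⌉ = ⌈5341/282⌉ − ⌈5232/282⌉ = 19 − 19 = 0
n=49: ⌈(50·109)/282⌉ − ⌈(49·109)/282⌉ = ⌈5450/282⌉ − ⌈5341/282⌉ = 20 − 19 = 1
n=50: ⌈(51·109)/282⌉ − ⌈(50·109)/282⌉ = ⌈5559/282⌉ − ⌈5450/282⌉ = 20 − 20 = 0
n=51: ⌈(52·109)/282⌉ − ⌈(51·109)/282⌉ = ⌈5668/282⌉ − ⌈5559/282⌉ = 21 − 20 = 1
n=52: ⌈(53·109)/282⌉ − ⌈(52·109)/282⌉ = ⌈5777/282⌉ − ⌈5668/282⌉ = 21 − 21 = 0
n=53: ⌈(54·109)/282⌉ − ⌈(53·109)/282⌉ = ⌈5886/282⌉ − ⌈5777/282⌉ = 21 − 21 = 0
n=54: ⌈(55·109)/282⌉ − ⌈(54·109)/282⌉ = ⌈5995/282⌉ − ⌈5886/282⌉ = 22 − 21 = 1
n=55: ⌈(56·109)/282⌉ − ⌈(55·109)/282⌉ = ⌈6104/282⌉ − ⌈5995/282⌉ = 22 − 22 = 0
n=56: ⌈(57·109)/282⌉ − ⌈(56·109)/282⌉ = ⌈6213/282⌉ − ⌈6104/282⌉ = 23 − 22 = 1
n=57: ⌈(58·109)/282⌉ − ⌈(57·109)/282⌉ = ⌈6322/282⌉ − ⌈6213/282⌉ = 23 − 23 = 0
n=58: ⌈(59·109)/282⌉ − ⌈(58·109)/282⌉ = ⌈6431/282⌉ − ⌈6322/282⌉ = 23 − 23 = 0
n=59: ⌈(60·109)/282⌉ − ⌈(59·109)/282⌉ = ⌈6540/282⌉ − ⌈6431/282⌉ = 24 − 23 = 1
n=60: ⌈(61·109)/282⌉ − ⌈(60·109)/282⌉ = ⌈6649/282⌉ − ⌈6540/282⌉ = 24 − 24 = 0
n=61: ⌈(62·109)/282⌉ − ⌈(61·109)/282⌉ = ⌈6758/282⌉ − ⌈6649/282⌉ = 24 − 24 = 0
n=62: ⌈(63·109)/282⌉ − ⌈(62·109)/282⌉ = ⌈6867/282⌉ − ⌈6758/282⌉ = 25 − 24 = 1
n=63: ⌈(64·109)/282⌉ − ⌈(63·109)/282⌉ = ⌈6976/282⌉ − ⌈6867/282⌉ = 25 − 25 = 0
n=64: ⌈(65·109)/282⌉ − ⌈(64·109)/282⌉ = ⌈7085/282⌉ − ⌈6976/282⌉ = 26 − 25 = 1
n=65: ⌈(66·109)/282⌉ − ⌈(65·109)/282⌉ = ⌈7194/282⌉ − ⌈7085/282⌉ = 26 − 26 = 0
n=66: ⌈(67·109)/282⌉ − ⌈(66·109)/282⌉ = ⌈7303/282⌉ − ⌈7194/282⌉ = 26 − 26 = 0
n=67: ⌈(68·109)/282⌉ − ⌈(67·109)/282⌉ = ⌈7412/282⌉ − ⌈7303/282⌉ = 27 − 26 = 1
n=68: ⌈(69·109)/282⌉ − ⌈(68·109)/282⌉ = ⌈7521/282⌉ − ⌈7412/282⌉ = 27 − 27 = 0
n=69: ⌈(70·109)/282⌉ − ⌈(69·109)/282⌉ = ⌈7630/282⌉ − ⌈7521/282⌉ = 28 − 27 = 1
n=70: ⌈(71·109)/282⌉ − ⌈(70·109)/282⌉ = ⌈7739/282⌉ − ⌈7630/282⌉ = 28 − 28 = 0
n=71: ⌈(72·109)/282⌉ − ⌈(71·109)/282⌉ = ⌈7848/282⌉ − ⌈7739/282⌉ = 28 − 28 = 0
n=72: ⌈(73·109)/282⌉ − ⌈(72·109)/282⌉ = ⌈7957/282⌉ − ⌈7848/282⌉ = 29 − 28 = 1
n=73: ⌈(74·109)/282⌉ − ⌈(73·109)/282⌉ = ⌈8066/282⌉ − ⌈7957/282⌉ = 29 − 29 = 0
n=74: ⌈(75·109)/282⌉ − ⌈(74·109)/282⌉ = ⌈8175/282⌉ − ⌈8066/282⌉ = 29 − 29 = 0
n=75: ⌈(76·109)/282⌉ − ⌈(75·109)/282⌉ = ⌈8284/282⌉ − ⌈8175/282⌉ = 30 − 29 = 1
n=76: ⌈(77·109)/282⌉ − ⌈(76·109)/282⌉ = ⌈8393/282⌉ − ⌈8284/282⌉ = 30 − 30 = 0
n=77: ⌈(78·109)/282⌉ − ⌈(77·109)/282⌉ = ⌈8502/282⌉ − ⌈8393/282⌉ = 31 − 30 = 1
n=78: ⌈(79·109)/282⌉ − ⌈(78·109)/282⌉ = ⌈8611/282⌉ − ⌈8502/282⌉ = 31 − 31 = 0
n=79: ⌈(80·109)/282⌉ − ⌈(79·109)/282⌉ = ⌈8720/282⌉ − ⌈8611/282⌉ = 31 − 31 = 0
n=80: ⌈(81·109)/282⌉ − ⌈(80·109)/282⌉ = ⌈8829/282⌉ − ⌈8720/282⌉ = 32 − 31 = 1
n=81: ⌈(82·109)/282⌉ − ⌈(81·109)/282⌉ = ⌈8938/282⌉ − ⌈8829/282⌉ = 32 − 32 = 0
n=82: ⌈(83·109)/282⌉ − ⌈(82·109)/282⌉ = ⌈9047/282⌉ − ⌈8938/282⌉ = 33 − 32 = 1
n=83: ⌈(84·109)/282⌉ − ⌈(83·109)/282⌉ = ⌈9156/282⌉ − ⌈9047/282⌉ = 33 − 33 = 0
n=84: ⌈(85·109)/282⌉ − ⌈(84·109)/282⌉ = ⌈9265/282⌉ − ⌈9156/282⌉ = 33 − 33 = 0
n=85: ⌈(86·109)/282⌉ − ⌈(85·109)/282⌉ = ⌈9374/282⌉ − ⌈9265/282⌉ = 34 − 33 = 1
n=86: ⌈(87·109)/282⌉ − ⌈(86·109)/282⌉ = ⌈9483/282⌉ − ⌈9374/282⌉ = 34 − 34 = 0
n=87: ⌈(88·109)/282⌉ − ⌈(87·109)/282⌉ = ⌈9592/282⌉ − ⌈9483/282⌉ = 35 − 34 = 1
n=88: ⌈(89·109)/282⌉ − ⌈(88·109)/282⌉ = ⌈9701/282⌉ − ⌈9592/282⌉ = 35 − 35 = 0
n=89: ⌈(90·109)/282⌉ − ⌈(89·109)/282⌉ = ⌈9810/282⌉ − ⌈9701/282⌉ = 35 − 35 = 0
n=90: ⌈(91·109)/282⌉ − ⌈(90·109)/282⌉ = ⌈9919/282⌉ − ⌈9810/282⌉ = 36 − 35 = 1
n=91: ⌈(92·109)/282⌉ − ⌈(91·109)/282⌉ = ⌈10028/282⌉ − ⌈9919/282⌉ = 36 − 36 = 0
n=92: ⌈(93·109)/282⌉ − ⌈(92·109)/282⌉ = ⌈10137/282⌉ − ⌈10028/282⌉ = 36 − 36 = 0
n=93: ⌈(94·109)/282⌉ − ⌈(93·109)/282⌉ = ⌈10246/282⌉ − ⌈10137/282⌉ = 37 − 36 = 1
n=94: ⌈(95·109)/282⌉ − ⌈(94·109)/282⌉ = ⌈10355/282⌉ − ⌈10246/282⌉ = 37 − 37 = 0
n=95: ⌈(96·109)/282⌉ − ⌈(95·109)/282⌉ = ⌈10464/282⌉ − ⌈10355/282⌉ = 38 − 37 = 1
n=96: ⌈(97·109)/282⌉ − ⌈(96·109)/282⌉ = ⌈10573/282⌉ − ⌈10464/282⌉ = 38 − 38 = 0
n=97: ⌈(98·109)/282⌉ − ⌈(97·109)/282⌉ = ⌈10682/282⌉ − ⌈10573/282⌉ = 38 − 38 = 0
n=98: ⌈(99·109)/282⌉ − ⌈(98·109)/282⌉ = ⌈10791/282⌉ − ⌈10682/282⌉ = 39 − 38 = 1
n=99: ⌈(100·109)/282⌉ − ⌈(99·109)/282⌉ = ⌈10900/282⌉ − ⌈10791/282⌉ = 39 − 39 = 0
n=100: ⌈(101·109)/282⌉ − ⌈(100·109)/282⌉ = ⌈11009/282⌉ − ⌈10900/282⌉ = 40 − 39 = 1
n=101: ⌈(102·109)/282⌉ − ⌈(101·109)/282⌉ = ⌈11118/282⌉ − ⌈11009/282⌉ = 40 − 40 = 0
n=102: ⌈(103·109)/282⌉ − ⌈(102·109)/282⌉ = ⌈11227/282⌉ − ⌈11118/282⌉ = 40 − 40 = 0
n=103: ⌈(104·109)/282⌉ − ⌈(103·109)/282⌉ = ⌈11336/282⌉ − ⌈11227/282⌉ = 41 − 40 = 1
n=104: ⌈(105·109)/282⌉ − ⌈(104·109)/282⌉ = ⌈11445/282⌉ − ⌈11336/282⌉ = 41 − 41 = 0
n=105: ⌈(106·109)/282⌉ − ⌈(105·109)/282⌉ = ⌈11554/282⌉ − ⌈11445/282⌉ = 41 − 41 = 0
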